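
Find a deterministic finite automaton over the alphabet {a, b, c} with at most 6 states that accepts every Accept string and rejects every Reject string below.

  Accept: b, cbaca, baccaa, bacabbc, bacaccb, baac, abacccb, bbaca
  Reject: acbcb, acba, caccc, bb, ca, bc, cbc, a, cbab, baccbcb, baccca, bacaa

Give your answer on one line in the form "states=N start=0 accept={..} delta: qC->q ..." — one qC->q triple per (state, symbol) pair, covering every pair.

states=5 start=0 accept={1,3} delta: 0a->0 0b->1 0c->0 1a->2 1b->2 1c->2 2a->2 2b->2 2c->3 3a->1 3b->1 3c->4 4a->3 4b->1 4c->0

Grow the machine one transition at a time. Run the examples from 0; the earliest place one falls off (shortest prefix, ties alphabetical) gets sent to the lowest-numbered state that keeps every Accept/Reject pair distinguishable — a pair clashes when both reach the same state with identical unread suffix — and to a fresh state only if none does.
a: 0a undefined. 0a->0: ok.
b: 0b undefined. 0b->0: no, b/bb meet in 0. Open state 1: 0b->1.
c: 0c undefined. 0c->0: ok.
ba: 1a undefined. 1a->0: no, b/cbab meet in 1. 1a->1: no, b/acba meet in 1. Open state 2: 1a->2.
bb: 1b undefined. 1b->0: no, bbaca/caccc meet in 0. 1b->1: no, b/bb meet in 1. 1b->2: ok.
bc: 1c undefined. 1c->0: no, b/acbcb meet in 1. 1c->1: no, b/bc meet in 1. 1c->2: ok.
baa: 2a undefined. 2a->0: no, baac/caccc meet in 0. 2a->1: no, baac/acba meet in 2. 2a->2: ok.
bac: 2c undefined. 2c->0: no, cbaca/caccc meet in 0. 2c->1: no, cbaca/acba meet in 2. 2c->2: no, cbaca/acba meet in 2. Open state 3: 2c->3.
baca: 3a undefined. 3a->0: no, cbaca/caccc meet in 0. 3a->1: ok.
bacc: 3c undefined. 3c->0: no, baccaa/caccc meet in 0. 3c->1: no, baccaa/acba meet in 2. 3c->2: no, b/baccca meet in 1. 3c->3: no, b/baccca meet in 1. Open state 4: 3c->4.
cbab: 2b undefined. 2b->0: no, bacabbc/acbcb meet in 0. 2b->1: no, b/acbcb meet in 1. 2b->2: ok.
bacca: 4a undefined. 4a->0: no, baccaa/caccc meet in 0. 4a->1: no, baccaa/acbcb meet in 2. 4a->2: no, baccaa/acbcb meet in 2. 4a->3: ok.
baccb: 4b undefined. 4b->0: no, b/baccbcb meet in 1. 4b->1: ok.
baccc: 4c undefined. 4c->0: ok.
bacaccb: 3b undefined. 3b->0: no, bacaccb/caccc meet in 0. 3b->1: ok.
All examples now run through 5 states with every (state, symbol) defined. Accept strings end in {1,3}, Reject strings end in {0,2}; accept={1,3}.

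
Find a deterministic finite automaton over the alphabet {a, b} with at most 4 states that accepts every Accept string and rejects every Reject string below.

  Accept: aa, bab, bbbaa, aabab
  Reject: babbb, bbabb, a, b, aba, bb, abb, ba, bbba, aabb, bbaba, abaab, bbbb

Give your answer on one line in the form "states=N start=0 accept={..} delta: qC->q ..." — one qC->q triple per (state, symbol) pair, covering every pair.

states=3 start=0 accept={2} delta: 0a->1 0b->0 1a->2 1b->2 2a->1 2b->0

Fold the examples into a partial DFA from state 0: repeatedly fix the first undefined (state, symbol) met by the shortest-then-alphabetical prefix, trying targets in increasing order and rejecting any under which an Accept and a Reject string meet in one state with the same remainder; add a state when all current targets are rejected. Accepting states are where Accept strings end.
a: 0a undefined. 0a->0: no, aa/a meet in 0. Open state 1: 0a->1.
b: 0b undefined. 0b->0: ok.
aa: 1a undefined. 1a->0: no, aa/b meet in 0. 1a->1: no, aa/a meet in 1. Open state 2: 1a->2.
ab: 1b undefined. 1b->0: no, bab/babbb meet in 0. 1b->1: no, aa/aba meet in 2. 1b->2: ok.
aab: 2b undefined. 2b->0: ok.
aba: 2a undefined. 2a->0: no, aa/abaab meet in 2. 2a->1: ok.
All examples now run through 3 states with every (state, symbol) defined. Accept strings end in {2}, Reject strings end in {0,1}; accept={2}.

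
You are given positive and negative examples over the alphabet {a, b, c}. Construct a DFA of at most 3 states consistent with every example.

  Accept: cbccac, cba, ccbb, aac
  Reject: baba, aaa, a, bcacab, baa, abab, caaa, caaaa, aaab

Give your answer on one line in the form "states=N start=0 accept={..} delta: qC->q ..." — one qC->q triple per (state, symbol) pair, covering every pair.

State merging on the prefix tree: take the shortest (then alphabetical) example prefix whose next move is undefined and point that move at state 0, else 1, else 2, ...; a target is out if some Accept/Reject pair would then sit in one state with the same input left (inseparable). If every existing state is out, open a new one.
a: 0a undefined. 0a->0: ok.
b: 0b undefined. 0b->0: ok.
c: 0c undefined. 0c->0: no, cbccac/baba meet in 0. Open state 1: 0c->1.
ca: 1a undefined. 1a->0: ok.
cb: 1b undefined. 1b->0: no, cba/baba meet in 0. 1b->1: no, cba/baba meet in 0. Open state 2: 1b->2.
cc: 1c undefined. 1c->0: no, ccbb/baba meet in 0. 1c->1: ok.
cba: 2a undefined. 2a->0: no, cba/baba meet in 0. 2a->1: ok.
cbc: 2c undefined. 2c->0: ok.
ccbb: 2b undefined. 2b->0: no, ccbb/baba meet in 0. 2b->1: ok.
All examples now run through 3 states with every (state, symbol) defined. Accept strings end in {1}, Reject strings end in {0}; accept={1}.

states=3 start=0 accept={1} delta: 0a->0 0b->0 0c->1 1a->0 1b->2 1c->1 2a->1 2b->1 2c->0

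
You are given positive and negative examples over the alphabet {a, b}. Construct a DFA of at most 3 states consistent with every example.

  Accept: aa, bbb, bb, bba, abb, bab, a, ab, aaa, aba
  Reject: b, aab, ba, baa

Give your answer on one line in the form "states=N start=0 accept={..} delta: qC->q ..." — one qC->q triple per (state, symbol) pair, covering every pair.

Fold the examples into a partial DFA from state 0: repeatedly fix the first undefined (state, symbol) met by the shortest-then-alphabetical prefix, trying targets in increasing order and rejecting any under which an Accept and a Reject string meet in one state with the same remainder; add a state when all current targets are rejected. Accepting states are where Accept strings end.
a: 0a undefined. 0a->0: no, ab/b meet in 0 with "b" left. Open state 1: 0a->1.
b: 0b undefined. 0b->0: no, aa/baa meet in 1 with "a" left. 0b->1: no, aa/ba meet in 1 with "a" left. Open state 2: 0b->2.
aa: 1a undefined. 1a->0: ok.
ab: 1b undefined. 1b->0: no, abb/b meet in 2. 1b->1: ok.
ba: 2a undefined. 2a->0: no, aa/ba meet in 0. 2a->1: no, aa/baa meet in 0. 2a->2: ok.
bb: 2b undefined. 2b->0: no, bbb/b meet in 2. 2b->1: ok.
All examples now run through 3 states with every (state, symbol) defined. Accept strings end in {0,1}, Reject strings end in {2}; accept={0,1}.

states=3 start=0 accept={0,1} delta: 0a->1 0b->2 1a->0 1b->1 2a->2 2b->1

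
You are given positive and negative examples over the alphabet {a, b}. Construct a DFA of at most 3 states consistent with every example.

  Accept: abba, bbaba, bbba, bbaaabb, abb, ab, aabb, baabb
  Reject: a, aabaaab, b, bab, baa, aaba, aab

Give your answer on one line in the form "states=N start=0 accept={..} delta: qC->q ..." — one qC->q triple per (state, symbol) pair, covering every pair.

states=3 start=0 accept={2} delta: 0a->1 0b->1 1a->0 1b->2 2a->2 2b->2

Grow the machine one transition at a time. Run the examples from 0; the earliest place one falls off (shortest prefix, ties alphabetical) gets sent to the lowest-numbered state that keeps every Accept/Reject pair distinguishable — a pair clashes when both reach the same state with identical unread suffix — and to a fresh state only if none does.
a: 0a undefined. 0a->0: no, ab/b meet in 0 with "b" left. Open state 1: 0a->1.
b: 0b undefined. 0b->0: no, bbba/a meet in 1. 0b->1: ok.
aa: 1a undefined. 1a->0: ok.
ab: 1b undefined. 1b->0: no, abba/aaba meet in 0. 1b->1: no, abba/aaba meet in 0. Open state 2: 1b->2.
abb: 2b undefined. 2b->0: no, abba/a meet in 1. 2b->1: no, abba/aaba meet in 0. 2b->2: ok.
bba: 2a undefined. 2a->0: no, abba/aaba meet in 0. 2a->1: no, abba/a meet in 1. 2a->2: ok.
All examples now run through 3 states with every (state, symbol) defined. Accept strings end in {2}, Reject strings end in {0,1}; accept={2}.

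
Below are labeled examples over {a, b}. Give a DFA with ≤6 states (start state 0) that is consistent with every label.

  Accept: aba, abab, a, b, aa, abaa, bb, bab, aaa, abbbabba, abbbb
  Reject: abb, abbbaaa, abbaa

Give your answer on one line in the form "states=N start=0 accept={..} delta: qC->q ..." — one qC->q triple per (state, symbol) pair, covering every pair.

states=5 start=0 accept={0,1,2} delta: 0a->1 0b->0 1a->0 1b->2 2a->0 2b->3 3a->3 3b->4 4a->3 4b->0

State merging on the prefix tree: take the shortest (then alphabetical) example prefix whose next move is undefined and point that move at state 0, else 1, else 2, ...; a target is out if some Accept/Reject pair would then sit in one state with the same input left (inseparable). If every existing state is out, open a new one.
a: 0a undefined. 0a->0: no, bb/abb meet in 0 with "bb" left. Open state 1: 0a->1.
b: 0b undefined. 0b->0: ok.
aa: 1a undefined. 1a->0: ok.
ab: 1b undefined. 1b->0: no, aba/abbbaaa meet in 1. 1b->1: no, aba/abbbaaa meet in 0. Open state 2: 1b->2.
aba: 2a undefined. 2a->0: ok.
abb: 2b undefined. 2b->0: no, aba/abb meet in 0. 2b->1: no, aba/abbbaaa meet in 0. 2b->2: no, aba/abbbaaa meet in 0. Open state 3: 2b->3.
abba: 3a undefined. 3a->0: no, a/abbaa meet in 1. 3a->1: no, aba/abbaa meet in 0. 3a->2: no, aba/abbaa meet in 0. 3a->3: ok.
abbb: 3b undefined. 3b->0: no, a/abbbaaa meet in 1. 3b->1: no, aba/abbbaaa meet in 0. 3b->2: no, aba/abbbaaa meet in 0. 3b->3: no, abbbabba/abb meet in 3. Open state 4: 3b->4.
abbba: 4a undefined. 4a->0: no, aba/abbbaaa meet in 0. 4a->1: no, a/abbbaaa meet in 1. 4a->2: no, a/abbbaaa meet in 1. 4a->3: ok.
abbbb: 4b undefined. 4b->0: ok.
All examples now run through 5 states with every (state, symbol) defined. Accept strings end in {0,1,2}, Reject strings end in {3}; accept={0,1,2}.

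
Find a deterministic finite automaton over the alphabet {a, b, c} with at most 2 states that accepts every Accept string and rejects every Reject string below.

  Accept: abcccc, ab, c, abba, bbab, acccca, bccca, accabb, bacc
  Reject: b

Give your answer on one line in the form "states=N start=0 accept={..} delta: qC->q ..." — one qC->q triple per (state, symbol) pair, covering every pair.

Grow the machine one transition at a time. Run the examples from 0; the earliest place one falls off (shortest prefix, ties alphabetical) gets sent to the lowest-numbered state that keeps every Accept/Reject pair distinguishable — a pair clashes when both reach the same state with identical unread suffix — and to a fresh state only if none does.
a: 0a undefined. 0a->0: no, ab/b meet in 0 with "b" left. Open state 1: 0a->1.
b: 0b undefined. 0b->0: ok.
c: 0c undefined. 0c->0: no, c/b meet in 0. 0c->1: ok.
ab: 1b undefined. 1b->0: no, ab/b meet in 0. 1b->1: ok.
ac: 1c undefined. 1c->0: ok.
abba: 1a undefined. 1a->0: no, abba/b meet in 0. 1a->1: ok.
All examples now run through 2 states with every (state, symbol) defined. Accept strings end in {1}, Reject strings end in {0}; accept={1}.

states=2 start=0 accept={1} delta: 0a->1 0b->0 0c->1 1a->1 1b->1 1c->0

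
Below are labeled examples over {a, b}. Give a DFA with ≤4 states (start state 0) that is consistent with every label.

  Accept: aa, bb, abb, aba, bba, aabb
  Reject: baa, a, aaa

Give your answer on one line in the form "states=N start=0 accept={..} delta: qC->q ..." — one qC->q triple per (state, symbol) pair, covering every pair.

Fold the examples into a partial DFA from state 0: repeatedly fix the first undefined (state, symbol) met by the shortest-then-alphabetical prefix, trying targets in increasing order and rejecting any under which an Accept and a Reject string meet in one state with the same remainder; add a state when all current targets are rejected. Accepting states are where Accept strings end.
a: 0a undefined. 0a->0: no, aa/a meet in 0. Open state 1: 0a->1.
b: 0b undefined. 0b->0: no, aa/baa meet in 1 with "a" left. 0b->1: ok.
aa: 1a undefined. 1a->0: ok.
ab: 1b undefined. 1b->0: no, abb/baa meet in 1. 1b->1: no, bb/baa meet in 1. Open state 2: 1b->2.
aba: 2a undefined. 2a->0: ok.
abb: 2b undefined. 2b->0: ok.
All examples now run through 3 states with every (state, symbol) defined. Accept strings end in {0,2}, Reject strings end in {1}; accept={0,2}.

states=3 start=0 accept={0,2} delta: 0a->1 0b->1 1a->0 1b->2 2a->0 2b->0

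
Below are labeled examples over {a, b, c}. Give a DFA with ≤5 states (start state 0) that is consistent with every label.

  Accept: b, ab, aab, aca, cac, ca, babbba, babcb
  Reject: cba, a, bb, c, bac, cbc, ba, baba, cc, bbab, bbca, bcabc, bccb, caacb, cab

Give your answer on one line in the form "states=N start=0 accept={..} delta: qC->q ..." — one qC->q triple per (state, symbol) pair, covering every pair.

State merging on the prefix tree: take the shortest (then alphabetical) example prefix whose next move is undefined and point that move at state 0, else 1, else 2, ...; a target is out if some Accept/Reject pair would then sit in one state with the same input left (inseparable). If every existing state is out, open a new one.
a: 0a undefined. 0a->0: ok.
b: 0b undefined. 0b->0: no, b/a meet in 0. Open state 1: 0b->1.
c: 0c undefined. 0c->0: no, b/caacb meet in 1. 0c->1: no, b/c meet in 1. Open state 2: 0c->2.
ba: 1a undefined. 1a->0: ok.
bb: 1b undefined. 1b->0: no, b/bbab meet in 1. 1b->1: no, b/bb meet in 1. 1b->2: no, babbba/cba meet in 2 with "ba" left. Open state 3: 1b->3.
bc: 1c undefined. 1c->0: ok.
ca: 2a undefined. 2a->0: no, b/cab meet in 1. 2a->1: no, cac/a meet in 0. 2a->2: no, aca/c meet in 2. 2a->3: no, aca/bb meet in 3. Open state 4: 2a->4.
cb: 2b undefined. 2b->0: ok.
cc: 2c undefined. 2c->0: ok.
bba: 3a undefined. 3a->0: no, b/bbab meet in 1. 3a->1: ok.
bbc: 3c undefined. 3c->0: ok.
caa: 4a undefined. 4a->0: ok.
cab: 4b undefined. 4b->0: ok.
cac: 4c undefined. 4c->0: no, cac/cba meet in 0. 4c->1: ok.
babbb: 3b undefined. 3b->0: no, babbba/cba meet in 0. 3b->1: no, babbba/cba meet in 0. 3b->2: ok.
All examples now run through 5 states with every (state, symbol) defined. Accept strings end in {1,4}, Reject strings end in {0,2,3}; accept={1,4}.

states=5 start=0 accept={1,4} delta: 0a->0 0b->1 0c->2 1a->0 1b->3 1c->0 2a->4 2b->0 2c->0 3a->1 3b->2 3c->0 4a->0 4b->0 4c->1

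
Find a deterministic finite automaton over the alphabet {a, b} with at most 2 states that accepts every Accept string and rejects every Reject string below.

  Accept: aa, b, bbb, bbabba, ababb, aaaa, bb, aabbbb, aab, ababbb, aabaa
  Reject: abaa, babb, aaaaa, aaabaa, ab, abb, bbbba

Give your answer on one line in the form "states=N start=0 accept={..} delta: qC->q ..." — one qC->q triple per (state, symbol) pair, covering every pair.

states=2 start=0 accept={0} delta: 0a->1 0b->0 1a->0 1b->1

Grow the machine one transition at a time. Run the examples from 0; the earliest place one falls off (shortest prefix, ties alphabetical) gets sent to the lowest-numbered state that keeps every Accept/Reject pair distinguishable — a pair clashes when both reach the same state with identical unread suffix — and to a fresh state only if none does.
a: 0a undefined. 0a->0: no, aa/aaaaa meet in 0. Open state 1: 0a->1.
b: 0b undefined. 0b->0: ok.
aa: 1a undefined. 1a->0: ok.
ab: 1b undefined. 1b->0: no, aa/abaa meet in 0. 1b->1: ok.
All examples now run through 2 states with every (state, symbol) defined. Accept strings end in {0}, Reject strings end in {1}; accept={0}.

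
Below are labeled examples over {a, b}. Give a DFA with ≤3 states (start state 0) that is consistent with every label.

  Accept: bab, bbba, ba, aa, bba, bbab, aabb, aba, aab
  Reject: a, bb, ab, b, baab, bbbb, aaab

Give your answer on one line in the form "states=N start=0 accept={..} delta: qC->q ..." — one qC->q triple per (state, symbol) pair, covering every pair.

states=3 start=0 accept={2} delta: 0a->1 0b->1 1a->2 1b->1 2a->0 2b->2

State merging on the prefix tree: take the shortest (then alphabetical) example prefix whose next move is undefined and point that move at state 0, else 1, else 2, ...; a target is out if some Accept/Reject pair would then sit in one state with the same input left (inseparable). If every existing state is out, open a new one.
a: 0a undefined. 0a->0: no, aa/a meet in 0. Open state 1: 0a->1.
b: 0b undefined. 0b->0: no, bab/ab meet in 1 with "b" left. 0b->1: ok.
aa: 1a undefined. 1a->0: no, bab/a meet in 1. 1a->1: no, bab/bb meet in 1 with "b" left. Open state 2: 1a->2.
ab: 1b undefined. 1b->0: no, bba/a meet in 1. 1b->1: ok.
aaa: 2a undefined. 2a->0: ok.
aab: 2b undefined. 2b->0: no, aabb/a meet in 1. 2b->1: no, bab/a meet in 1. 2b->2: ok.
All examples now run through 3 states with every (state, symbol) defined. Accept strings end in {2}, Reject strings end in {1}; accept={2}.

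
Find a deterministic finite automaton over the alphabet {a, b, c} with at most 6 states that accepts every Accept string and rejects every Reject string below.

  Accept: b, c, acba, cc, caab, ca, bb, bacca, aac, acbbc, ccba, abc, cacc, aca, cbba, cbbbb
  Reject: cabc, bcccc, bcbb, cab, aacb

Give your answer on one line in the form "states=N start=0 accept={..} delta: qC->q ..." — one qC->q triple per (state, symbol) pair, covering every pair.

states=6 start=0 accept={0,1,2,4} delta: 0a->0 0b->0 0c->1 1a->2 1b->3 1c->4 2a->0 2b->3 2c->0 3a->0 3b->5 3c->3 4a->0 4b->0 4c->3 5a->0 5b->0 5c->0

State merging on the prefix tree: take the shortest (then alphabetical) example prefix whose next move is undefined and point that move at state 0, else 1, else 2, ...; a target is out if some Accept/Reject pair would then sit in one state with the same input left (inseparable). If every existing state is out, open a new one.
a: 0a undefined. 0a->0: ok.
b: 0b undefined. 0b->0: ok.
c: 0c undefined. 0c->0: no, b/cabc meet in 0. Open state 1: 0c->1.
ca: 1a undefined. 1a->0: no, b/cab meet in 0. 1a->1: no, caab/cab meet in 1 with "b" left. Open state 2: 1a->2.
cb: 1b undefined. 1b->0: no, b/bcbb meet in 0. 1b->1: no, c/bcbb meet in 1. 1b->2: no, ca/aacb meet in 2. Open state 3: 1b->3.
cc: 1c undefined. 1c->0: no, b/bcccc meet in 0. 1c->1: no, c/bcccc meet in 1. 1c->2: no, cacc/bcccc meet in 2 with "cc" left. 1c->3: no, cc/aacb meet in 3. Open state 4: 1c->4.
caa: 2a undefined. 2a->0: ok.
cab: 2b undefined. 2b->0: no, b/cab meet in 0. 2b->1: no, c/cab meet in 1. 2b->2: no, ca/cab meet in 2. 2b->3: ok.
cac: 2c undefined. 2c->0: ok.
cbb: 3b undefined. 3b->0: no, b/bcbb meet in 0. 3b->1: no, c/bcbb meet in 1. 3b->2: no, ca/bcbb meet in 2. 3b->3: no, acbbc/cabc meet in 3 with "c" left. 3b->4: no, cc/bcbb meet in 4. Open state 5: 3b->5.
ccb: 4b undefined. 4b->0: ok.
acba: 3a undefined. 3a->0: ok.
bccc: 4c undefined. 4c->0: no, c/bcccc meet in 1. 4c->1: no, cc/bcccc meet in 4. 4c->2: no, b/bcccc meet in 0. 4c->3: ok.
cabc: 3c undefined. 3c->0: no, b/cabc meet in 0. 3c->1: no, c/cabc meet in 1. 3c->2: no, ca/cabc meet in 2. 3c->3: ok.
cbba: 5a undefined. 5a->0: ok.
cbbb: 5b undefined. 5b->0: ok.
acbbc: 5c undefined. 5c->0: ok.
bacca: 4a undefined. 4a->0: ok.
All examples now run through 6 states with every (state, symbol) defined. Accept strings end in {0,1,2,4}, Reject strings end in {3,5}; accept={0,1,2,4}.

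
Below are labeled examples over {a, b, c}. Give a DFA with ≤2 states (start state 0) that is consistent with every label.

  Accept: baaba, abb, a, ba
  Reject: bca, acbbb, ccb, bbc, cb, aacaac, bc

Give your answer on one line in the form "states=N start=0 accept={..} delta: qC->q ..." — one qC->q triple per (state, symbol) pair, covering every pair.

State merging on the prefix tree: take the shortest (then alphabetical) example prefix whose next move is undefined and point that move at state 0, else 1, else 2, ...; a target is out if some Accept/Reject pair would then sit in one state with the same input left (inseparable). If every existing state is out, open a new one.
a: 0a undefined. 0a->0: ok.
b: 0b undefined. 0b->0: ok.
c: 0c undefined. 0c->0: no, baaba/bca meet in 0. Open state 1: 0c->1.
cb: 1b undefined. 1b->0: no, baaba/acbbb meet in 0. 1b->1: ok.
cc: 1c undefined. 1c->0: no, baaba/ccb meet in 0. 1c->1: ok.
bca: 1a undefined. 1a->0: no, baaba/bca meet in 0. 1a->1: ok.
All examples now run through 2 states with every (state, symbol) defined. Accept strings end in {0}, Reject strings end in {1}; accept={0}.

states=2 start=0 accept={0} delta: 0a->0 0b->0 0c->1 1a->1 1b->1 1c->1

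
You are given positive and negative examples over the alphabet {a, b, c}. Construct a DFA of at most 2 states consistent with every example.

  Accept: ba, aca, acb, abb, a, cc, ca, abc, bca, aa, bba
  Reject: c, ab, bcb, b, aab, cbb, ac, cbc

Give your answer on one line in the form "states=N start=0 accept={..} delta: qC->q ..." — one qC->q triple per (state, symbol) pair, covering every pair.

State merging on the prefix tree: take the shortest (then alphabetical) example prefix whose next move is undefined and point that move at state 0, else 1, else 2, ...; a target is out if some Accept/Reject pair would then sit in one state with the same input left (inseparable). If every existing state is out, open a new one.
a: 0a undefined. 0a->0: ok.
b: 0b undefined. 0b->0: no, ba/ab meet in 0. Open state 1: 0b->1.
c: 0c undefined. 0c->0: no, aca/c meet in 0. 0c->1: ok.
ba: 1a undefined. 1a->0: ok.
bb: 1b undefined. 1b->0: ok.
bc: 1c undefined. 1c->0: ok.
All examples now run through 2 states with every (state, symbol) defined. Accept strings end in {0}, Reject strings end in {1}; accept={0}.

states=2 start=0 accept={0} delta: 0a->0 0b->1 0c->1 1a->0 1b->0 1c->0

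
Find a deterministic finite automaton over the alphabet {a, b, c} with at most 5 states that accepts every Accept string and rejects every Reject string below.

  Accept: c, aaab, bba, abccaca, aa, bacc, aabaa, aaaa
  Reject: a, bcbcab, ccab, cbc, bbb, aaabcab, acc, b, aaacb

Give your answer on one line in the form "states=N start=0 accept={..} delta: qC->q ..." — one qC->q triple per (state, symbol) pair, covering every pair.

states=4 start=0 accept={0,2,3} delta: 0a->1 0b->1 0c->0 1a->2 1b->1 1c->1 2a->3 2b->1 2c->2 3a->0 3b->0 3c->0

State merging on the prefix tree: take the shortest (then alphabetical) example prefix whose next move is undefined and point that move at state 0, else 1, else 2, ...; a target is out if some Accept/Reject pair would then sit in one state with the same input left (inseparable). If every existing state is out, open a new one.
a: 0a undefined. 0a->0: no, aaab/b meet in 0 with "b" left. Open state 1: 0a->1.
b: 0b undefined. 0b->0: no, bba/a meet in 1. 0b->1: ok.
c: 0c undefined. 0c->0: ok.
aa: 1a undefined. 1a->0: no, aaab/ccab meet in 1 with "b" left. 1a->1: no, aaab/ccab meet in 1 with "b" left. Open state 2: 1a->2.
ab: 1b undefined. 1b->0: no, c/ccab meet in 0. 1b->1: ok.
ac: 1c undefined. 1c->0: no, c/cbc meet in 0. 1c->1: ok.
aaa: 2a undefined. 2a->0: no, aaab/a meet in 1. 2a->1: no, aaab/a meet in 1. 2a->2: no, aaab/bcbcab meet in 2 with "b" left. Open state 3: 2a->3.
aab: 2b undefined. 2b->0: no, c/bcbcab meet in 0. 2b->1: ok.
bac: 2c undefined. 2c->0: no, abccaca/a meet in 1. 2c->1: no, bacc/a meet in 1. 2c->2: ok.
aaaa: 3a undefined. 3a->0: ok.
aaab: 3b undefined. 3b->0: ok.
aaac: 3c undefined. 3c->0: ok.
All examples now run through 4 states with every (state, symbol) defined. Accept strings end in {0,2,3}, Reject strings end in {1}; accept={0,2,3}.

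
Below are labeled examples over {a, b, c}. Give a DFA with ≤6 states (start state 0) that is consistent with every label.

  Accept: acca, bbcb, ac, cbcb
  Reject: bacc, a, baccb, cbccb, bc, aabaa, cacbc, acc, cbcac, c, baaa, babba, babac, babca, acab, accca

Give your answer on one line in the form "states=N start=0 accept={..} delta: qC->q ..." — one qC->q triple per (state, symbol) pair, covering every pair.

states=5 start=0 accept={2,3} delta: 0a->1 0b->0 0c->1 1a->0 1b->3 1c->2 2a->0 2b->0 2c->4 3a->0 3b->0 3c->1 4a->2 4b->0 4c->0

State merging on the prefix tree: take the shortest (then alphabetical) example prefix whose next move is undefined and point that move at state 0, else 1, else 2, ...; a target is out if some Accept/Reject pair would then sit in one state with the same input left (inseparable). If every existing state is out, open a new one.
a: 0a undefined. 0a->0: no, ac/c meet in 0 with "c" left. Open state 1: 0a->1.
b: 0b undefined. 0b->0: ok.
c: 0c undefined. 0c->0: no, bbcb/cbccb meet in 0. 0c->1: ok.
aa: 1a undefined. 1a->0: ok.
ac: 1c undefined. 1c->0: no, acca/aabaa meet in 0. 1c->1: no, acca/aabaa meet in 0. Open state 2: 1c->2.
cb: 1b undefined. 1b->0: no, bbcb/aabaa meet in 0. 1b->1: no, bbcb/a meet in 1. 1b->2: no, acca/babca meet in 2 with "ca" left. Open state 3: 1b->3.
aca: 2a undefined. 2a->0: ok.
acc: 2c undefined. 2c->0: no, acca/a meet in 1. 2c->1: no, acca/aabaa meet in 0. 2c->2: no, acca/aabaa meet in 0. 2c->3: no, bbcb/bacc meet in 3. Open state 4: 2c->4.
cbc: 3c undefined. 3c->0: no, bbcb/cbccb meet in 3. 3c->1: ok.
acca: 4a undefined. 4a->0: no, acca/aabaa meet in 0. 4a->1: no, acca/a meet in 1. 4a->2: ok.
accc: 4c undefined. 4c->0: ok.
baba: 3a undefined. 3a->0: ok.
babb: 3b undefined. 3b->0: ok.
baccb: 4b undefined. 4b->0: ok.
cbccb: 2b undefined. 2b->0: ok.
All examples now run through 5 states with every (state, symbol) defined. Accept strings end in {2,3}, Reject strings end in {0,1,4}; accept={2,3}.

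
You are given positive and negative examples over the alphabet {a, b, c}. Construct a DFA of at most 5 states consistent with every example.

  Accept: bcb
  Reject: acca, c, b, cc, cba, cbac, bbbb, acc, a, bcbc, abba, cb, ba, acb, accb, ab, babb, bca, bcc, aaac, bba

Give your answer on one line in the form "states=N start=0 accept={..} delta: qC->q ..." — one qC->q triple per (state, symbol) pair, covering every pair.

states=3 start=0 accept={2} delta: 0a->0 0b->1 0c->0 1a->0 1b->0 1c->2 2a->0 2b->2 2c->0

Grow the machine one transition at a time. Run the examples from 0; the earliest place one falls off (shortest prefix, ties alphabetical) gets sent to the lowest-numbered state that keeps every Accept/Reject pair distinguishable — a pair clashes when both reach the same state with identical unread suffix — and to a fresh state only if none does.
a: 0a undefined. 0a->0: ok.
b: 0b undefined. 0b->0: no, bcb/cb meet in 0 with "cb" left. Open state 1: 0b->1.
c: 0c undefined. 0c->0: ok.
ba: 1a undefined. 1a->0: ok.
bb: 1b undefined. 1b->0: ok.
bc: 1c undefined. 1c->0: no, bcb/b meet in 1. 1c->1: no, bcb/acca meet in 0. Open state 2: 1c->2.
bca: 2a undefined. 2a->0: ok.
bcb: 2b undefined. 2b->0: no, bcb/acca meet in 0. 2b->1: no, bcb/b meet in 1. 2b->2: ok.
bcc: 2c undefined. 2c->0: ok.
All examples now run through 3 states with every (state, symbol) defined. Accept strings end in {2}, Reject strings end in {0,1}; accept={2}.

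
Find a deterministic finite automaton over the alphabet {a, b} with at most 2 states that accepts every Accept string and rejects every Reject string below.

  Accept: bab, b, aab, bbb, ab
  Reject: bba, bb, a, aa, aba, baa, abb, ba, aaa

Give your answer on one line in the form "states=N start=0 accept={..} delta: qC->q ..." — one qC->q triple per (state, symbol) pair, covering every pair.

states=2 start=0 accept={1} delta: 0a->0 0b->1 1a->0 1b->0

State merging on the prefix tree: take the shortest (then alphabetical) example prefix whose next move is undefined and point that move at state 0, else 1, else 2, ...; a target is out if some Accept/Reject pair would then sit in one state with the same input left (inseparable). If every existing state is out, open a new one.
a: 0a undefined. 0a->0: ok.
b: 0b undefined. 0b->0: no, bab/bba meet in 0. Open state 1: 0b->1.
ba: 1a undefined. 1a->0: ok.
bb: 1b undefined. 1b->0: ok.
All examples now run through 2 states with every (state, symbol) defined. Accept strings end in {1}, Reject strings end in {0}; accept={1}.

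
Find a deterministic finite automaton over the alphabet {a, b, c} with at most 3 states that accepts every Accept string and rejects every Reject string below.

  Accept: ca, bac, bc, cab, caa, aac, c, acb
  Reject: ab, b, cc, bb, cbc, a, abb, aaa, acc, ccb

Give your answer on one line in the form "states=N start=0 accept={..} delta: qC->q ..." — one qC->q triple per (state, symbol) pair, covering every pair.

Fold the examples into a partial DFA from state 0: repeatedly fix the first undefined (state, symbol) met by the shortest-then-alphabetical prefix, trying targets in increasing order and rejecting any under which an Accept and a Reject string meet in one state with the same remainder; add a state when all current targets are rejected. Accepting states are where Accept strings end.
a: 0a undefined. 0a->0: ok.
b: 0b undefined. 0b->0: ok.
c: 0c undefined. 0c->0: no, ca/ab meet in 0. Open state 1: 0c->1.
ca: 1a undefined. 1a->0: no, ca/ab meet in 0. 1a->1: ok.
cb: 1b undefined. 1b->0: no, ca/cbc meet in 1. 1b->1: ok.
cc: 1c undefined. 1c->0: ok.
All examples now run through 2 states with every (state, symbol) defined. Accept strings end in {1}, Reject strings end in {0}; accept={1}.

states=2 start=0 accept={1} delta: 0a->0 0b->0 0c->1 1a->1 1b->1 1c->0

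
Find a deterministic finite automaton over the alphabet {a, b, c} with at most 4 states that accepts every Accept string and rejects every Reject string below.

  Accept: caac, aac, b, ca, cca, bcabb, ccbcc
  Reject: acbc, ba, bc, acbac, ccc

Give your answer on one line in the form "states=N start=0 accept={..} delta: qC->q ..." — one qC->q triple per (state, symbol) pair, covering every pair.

Fold the examples into a partial DFA from state 0: repeatedly fix the first undefined (state, symbol) met by the shortest-then-alphabetical prefix, trying targets in increasing order and rejecting any under which an Accept and a Reject string meet in one state with the same remainder; add a state when all current targets are rejected. Accepting states are where Accept strings end.
a: 0a undefined. 0a->0: ok.
b: 0b undefined. 0b->0: no, aac/bc meet in 0 with "c" left. Open state 1: 0b->1.
c: 0c undefined. 0c->0: no, caac/ccc meet in 0. 0c->1: no, ca/ba meet in 1 with "a" left. Open state 2: 0c->2.
ba: 1a undefined. 1a->0: ok.
bc: 1c undefined. 1c->0: ok.
ca: 2a undefined. 2a->0: no, ca/ba meet in 0. 2a->1: ok.
cc: 2c undefined. 2c->0: no, caac/ccc meet in 2. 2c->1: no, cca/ba meet in 0. 2c->2: no, caac/ccc meet in 2. Open state 3: 2c->3.
acb: 2b undefined. 2b->0: no, caac/acbc meet in 2. 2b->1: no, caac/acbac meet in 2. 2b->2: ok.
cca: 3a undefined. 3a->0: no, cca/ba meet in 0. 3a->1: ok.
ccb: 3b undefined. 3b->0: no, ccbcc/acbc meet in 3. 3b->1: ok.
ccc: 3c undefined. 3c->0: ok.
bcabb: 1b undefined. 1b->0: no, bcabb/ba meet in 0. 1b->1: ok.
All examples now run through 4 states with every (state, symbol) defined. Accept strings end in {1,2}, Reject strings end in {0,3}; accept={1,2}.

states=4 start=0 accept={1,2} delta: 0a->0 0b->1 0c->2 1a->0 1b->1 1c->0 2a->1 2b->2 2c->3 3a->1 3b->1 3c->0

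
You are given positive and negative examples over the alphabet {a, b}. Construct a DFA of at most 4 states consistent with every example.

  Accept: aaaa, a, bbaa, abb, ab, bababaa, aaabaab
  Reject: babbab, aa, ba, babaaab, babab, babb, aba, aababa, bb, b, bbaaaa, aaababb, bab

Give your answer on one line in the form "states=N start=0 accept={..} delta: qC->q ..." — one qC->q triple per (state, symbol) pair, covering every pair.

states=3 start=0 accept={1} delta: 0a->1 0b->2 1a->2 1b->1 2a->0 2b->2

Grow the machine one transition at a time. Run the examples from 0; the earliest place one falls off (shortest prefix, ties alphabetical) gets sent to the lowest-numbered state that keeps every Accept/Reject pair distinguishable — a pair clashes when both reach the same state with identical unread suffix — and to a fresh state only if none does.
a: 0a undefined. 0a->0: no, aaaa/aa meet in 0. Open state 1: 0a->1.
b: 0b undefined. 0b->0: no, aaaa/bbaaaa meet in 1 with "aaa" left. 0b->1: no, a/b meet in 1. Open state 2: 0b->2.
aa: 1a undefined. 1a->0: no, aaaa/aa meet in 0. 1a->1: no, aaaa/aa meet in 1. 1a->2: ok.
ab: 1b undefined. 1b->0: no, a/aba meet in 1. 1b->1: ok.
ba: 2a undefined. 2a->0: ok.
bb: 2b undefined. 2b->0: no, aaaa/babbab meet in 1. 2b->1: no, aaaa/babbab meet in 1. 2b->2: ok.
All examples now run through 3 states with every (state, symbol) defined. Accept strings end in {1}, Reject strings end in {0,2}; accept={1}.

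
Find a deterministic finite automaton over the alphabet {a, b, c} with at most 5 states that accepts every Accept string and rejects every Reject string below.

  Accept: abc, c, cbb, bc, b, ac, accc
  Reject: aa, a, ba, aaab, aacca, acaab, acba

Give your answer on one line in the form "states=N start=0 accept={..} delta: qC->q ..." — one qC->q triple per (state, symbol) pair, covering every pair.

State merging on the prefix tree: take the shortest (then alphabetical) example prefix whose next move is undefined and point that move at state 0, else 1, else 2, ...; a target is out if some Accept/Reject pair would then sit in one state with the same input left (inseparable). If every existing state is out, open a new one.
a: 0a undefined. 0a->0: no, b/aaab meet in 0 with "b" left. Open state 1: 0a->1.
b: 0b undefined. 0b->0: ok.
c: 0c undefined. 0c->0: ok.
aa: 1a undefined. 1a->0: no, c/aa meet in 0. 1a->1: ok.
ab: 1b undefined. 1b->0: no, abc/aaab meet in 0. 1b->1: ok.
ac: 1c undefined. 1c->0: ok.
All examples now run through 2 states with every (state, symbol) defined. Accept strings end in {0}, Reject strings end in {1}; accept={0}.

states=2 start=0 accept={0} delta: 0a->1 0b->0 0c->0 1a->1 1b->1 1c->0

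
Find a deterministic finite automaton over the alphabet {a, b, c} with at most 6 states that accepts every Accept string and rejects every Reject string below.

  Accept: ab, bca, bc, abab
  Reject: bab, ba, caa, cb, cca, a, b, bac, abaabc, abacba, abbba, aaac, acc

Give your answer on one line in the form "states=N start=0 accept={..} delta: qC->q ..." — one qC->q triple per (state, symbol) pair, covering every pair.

states=4 start=0 accept={0,3} delta: 0a->1 0b->1 0c->0 1a->2 1b->0 1c->3 2a->2 2b->2 2c->1 3a->0 3b->0 3c->1

State merging on the prefix tree: take the shortest (then alphabetical) example prefix whose next move is undefined and point that move at state 0, else 1, else 2, ...; a target is out if some Accept/Reject pair would then sit in one state with the same input left (inseparable). If every existing state is out, open a new one.
a: 0a undefined. 0a->0: no, ab/b meet in 0 with "b" left. Open state 1: 0a->1.
b: 0b undefined. 0b->0: no, ab/bab meet in 1 with "b" left. 0b->1: ok.
c: 0c undefined. 0c->0: ok.
aa: 1a undefined. 1a->0: no, bc/aaac meet in 1 with "c" left. 1a->1: no, ab/bab meet in 1 with "b" left. Open state 2: 1a->2.
ab: 1b undefined. 1b->0: ok.
ac: 1c undefined. 1c->0: no, ab/acc meet in 0. 1c->1: no, bca/ba meet in 2. 1c->2: no, bc/ba meet in 2. Open state 3: 1c->3.
aaa: 2a undefined. 2a->0: no, ab/aaac meet in 0. 2a->1: no, bc/aaac meet in 3. 2a->2: ok.
acc: 3c undefined. 3c->0: no, ab/acc meet in 0. 3c->1: ok.
bab: 2b undefined. 2b->0: no, ab/bab meet in 0. 2b->1: no, bc/abaabc meet in 3. 2b->2: ok.
bac: 2c undefined. 2c->0: no, ab/bac meet in 0. 2c->1: ok.
bca: 3a undefined. 3a->0: ok.
abacb: 3b undefined. 3b->0: ok.
All examples now run through 4 states with every (state, symbol) defined. Accept strings end in {0,3}, Reject strings end in {1,2}; accept={0,3}.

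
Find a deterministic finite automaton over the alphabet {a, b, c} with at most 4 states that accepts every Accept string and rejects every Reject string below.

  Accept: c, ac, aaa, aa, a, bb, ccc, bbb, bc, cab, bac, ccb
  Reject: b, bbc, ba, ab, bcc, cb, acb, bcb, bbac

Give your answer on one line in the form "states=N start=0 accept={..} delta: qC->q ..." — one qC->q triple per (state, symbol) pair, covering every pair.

Fold the examples into a partial DFA from state 0: repeatedly fix the first undefined (state, symbol) met by the shortest-then-alphabetical prefix, trying targets in increasing order and rejecting any under which an Accept and a Reject string meet in one state with the same remainder; add a state when all current targets are rejected. Accepting states are where Accept strings end.
a: 0a undefined. 0a->0: ok.
b: 0b undefined. 0b->0: no, c/bbc meet in 0 with "c" left. Open state 1: 0b->1.
c: 0c undefined. 0c->0: no, cab/b meet in 1. 0c->1: no, c/b meet in 1. Open state 2: 0c->2.
ba: 1a undefined. 1a->0: no, aaa/ba meet in 0. 1a->1: ok.
bb: 1b undefined. 1b->0: no, c/bbc meet in 2. 1b->1: no, bb/b meet in 1. 1b->2: no, bbb/cb meet in 2 with "b" left. Open state 3: 1b->3.
bc: 1c undefined. 1c->0: no, c/bcc meet in 2. 1c->1: no, bb/bcb meet in 3. 1c->2: ok.
ca: 2a undefined. 2a->0: no, cab/b meet in 1. 2a->1: ok.
cb: 2b undefined. 2b->0: no, aaa/cb meet in 0. 2b->1: ok.
cc: 2c undefined. 2c->0: no, aaa/bcc meet in 0. 2c->1: ok.
bba: 3a undefined. 3a->0: no, c/bbac meet in 2. 3a->1: no, c/bbac meet in 2. 3a->2: ok.
bbb: 3b undefined. 3b->0: ok.
bbc: 3c undefined. 3c->0: no, aaa/bbc meet in 0. 3c->1: ok.
All examples now run through 4 states with every (state, symbol) defined. Accept strings end in {0,2,3}, Reject strings end in {1}; accept={0,2,3}.

states=4 start=0 accept={0,2,3} delta: 0a->0 0b->1 0c->2 1a->1 1b->3 1c->2 2a->1 2b->1 2c->1 3a->2 3b->0 3c->1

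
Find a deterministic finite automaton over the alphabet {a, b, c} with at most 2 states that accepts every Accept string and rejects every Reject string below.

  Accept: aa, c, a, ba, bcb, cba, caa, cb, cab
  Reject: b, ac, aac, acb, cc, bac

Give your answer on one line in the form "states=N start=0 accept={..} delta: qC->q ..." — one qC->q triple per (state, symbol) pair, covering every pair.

states=2 start=0 accept={1} delta: 0a->1 0b->0 0c->1 1a->1 1b->1 1c->0

Grow the machine one transition at a time. Run the examples from 0; the earliest place one falls off (shortest prefix, ties alphabetical) gets sent to the lowest-numbered state that keeps every Accept/Reject pair distinguishable — a pair clashes when both reach the same state with identical unread suffix — and to a fresh state only if none does.
a: 0a undefined. 0a->0: no, c/ac meet in 0 with "c" left. Open state 1: 0a->1.
b: 0b undefined. 0b->0: ok.
c: 0c undefined. 0c->0: no, c/b meet in 0. 0c->1: ok.
aa: 1a undefined. 1a->0: no, aa/b meet in 0. 1a->1: ok.
ac: 1c undefined. 1c->0: ok.
cb: 1b undefined. 1b->0: no, bcb/b meet in 0. 1b->1: ok.
All examples now run through 2 states with every (state, symbol) defined. Accept strings end in {1}, Reject strings end in {0}; accept={1}.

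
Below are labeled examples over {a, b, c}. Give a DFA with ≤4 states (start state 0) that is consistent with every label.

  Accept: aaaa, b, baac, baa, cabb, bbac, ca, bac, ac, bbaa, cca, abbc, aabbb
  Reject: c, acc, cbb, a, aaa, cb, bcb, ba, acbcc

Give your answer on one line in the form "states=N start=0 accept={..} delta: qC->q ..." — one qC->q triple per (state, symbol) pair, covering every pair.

states=4 start=0 accept={0,2,3} delta: 0a->1 0b->0 0c->1 1a->2 1b->1 1c->3 2a->1 2b->0 2c->0 3a->0 3b->1 3c->1

Grow the machine one transition at a time. Run the examples from 0; the earliest place one falls off (shortest prefix, ties alphabetical) gets sent to the lowest-numbered state that keeps every Accept/Reject pair distinguishable — a pair clashes when both reach the same state with identical unread suffix — and to a fresh state only if none does.
a: 0a undefined. 0a->0: no, aaaa/a meet in 0. Open state 1: 0a->1.
b: 0b undefined. 0b->0: ok.
c: 0c undefined. 0c->0: no, b/c meet in 0. 0c->1: ok.
aa: 1a undefined. 1a->0: no, baac/c meet in 1. 1a->1: no, aaaa/c meet in 1. Open state 2: 1a->2.
ab: 1b undefined. 1b->0: no, b/cbb meet in 0. 1b->1: ok.
ac: 1c undefined. 1c->0: no, b/acbcc meet in 0. 1c->1: no, bbac/c meet in 1. 1c->2: no, baac/acc meet in 2 with "c" left. Open state 3: 1c->3.
aaa: 2a undefined. 2a->0: no, aaaa/c meet in 1. 2a->1: ok.
aab: 2b undefined. 2b->0: ok.
acb: 3b undefined. 3b->0: no, bbac/acbcc meet in 3. 3b->1: ok.
acc: 3c undefined. 3c->0: no, b/acc meet in 0. 3c->1: ok.
cca: 3a undefined. 3a->0: ok.
baac: 2c undefined. 2c->0: ok.
All examples now run through 4 states with every (state, symbol) defined. Accept strings end in {0,2,3}, Reject strings end in {1}; accept={0,2,3}.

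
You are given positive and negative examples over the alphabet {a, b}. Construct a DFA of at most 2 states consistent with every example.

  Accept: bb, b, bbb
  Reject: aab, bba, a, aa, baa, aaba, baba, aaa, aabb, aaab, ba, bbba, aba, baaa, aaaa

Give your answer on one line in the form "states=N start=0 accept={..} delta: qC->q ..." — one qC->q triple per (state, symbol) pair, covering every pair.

Fold the examples into a partial DFA from state 0: repeatedly fix the first undefined (state, symbol) met by the shortest-then-alphabetical prefix, trying targets in increasing order and rejecting any under which an Accept and a Reject string meet in one state with the same remainder; add a state when all current targets are rejected. Accepting states are where Accept strings end.
a: 0a undefined. 0a->0: no, bb/aabb meet in 0 with "bb" left. Open state 1: 0a->1.
b: 0b undefined. 0b->0: ok.
aa: 1a undefined. 1a->0: no, bb/aab meet in 0. 1a->1: ok.
ab: 1b undefined. 1b->0: no, bb/aab meet in 0. 1b->1: ok.
All examples now run through 2 states with every (state, symbol) defined. Accept strings end in {0}, Reject strings end in {1}; accept={0}.

states=2 start=0 accept={0} delta: 0a->1 0b->0 1a->1 1b->1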